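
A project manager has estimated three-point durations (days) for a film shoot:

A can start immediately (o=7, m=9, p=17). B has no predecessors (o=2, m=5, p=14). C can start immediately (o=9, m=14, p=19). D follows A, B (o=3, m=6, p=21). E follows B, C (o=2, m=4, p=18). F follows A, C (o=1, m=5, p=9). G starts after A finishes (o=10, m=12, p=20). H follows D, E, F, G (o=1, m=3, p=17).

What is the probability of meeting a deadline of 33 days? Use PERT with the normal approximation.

te_A = (7 + 4·9 + 17)/6 = 60/6 = 10; σ²_A = ((17−7)/6)² = 2.778
te_B = (2 + 4·5 + 14)/6 = 36/6 = 6; σ²_B = ((14−2)/6)² = 4.000
te_C = (9 + 4·14 + 19)/6 = 84/6 = 14; σ²_C = ((19−9)/6)² = 2.778
te_D = (3 + 4·6 + 21)/6 = 48/6 = 8; σ²_D = ((21−3)/6)² = 9.000
te_E = (2 + 4·4 + 18)/6 = 36/6 = 6; σ²_E = ((18−2)/6)² = 7.111
te_F = (1 + 4·5 + 9)/6 = 30/6 = 5; σ²_F = ((9−1)/6)² = 1.778
te_G = (10 + 4·12 + 20)/6 = 78/6 = 13; σ²_G = ((20−10)/6)² = 2.778
te_H = (1 + 4·3 + 17)/6 = 30/6 = 5; σ²_H = ((17−1)/6)² = 7.111

Forward pass:
ES_A = 0; EF_A = 10
ES_B = 0; EF_B = 6
ES_C = 0; EF_C = 14
ES_D = max(EF_A=10, EF_B=6) = 10; EF_D = 10+8 = 18
ES_E = max(EF_B=6, EF_C=14) = 14; EF_E = 14+6 = 20
ES_F = max(EF_A=10, EF_C=14) = 14; EF_F = 14+5 = 19
ES_G = 10; EF_G = 10+13 = 23
ES_H = max(EF_D=18, EF_E=20, EF_F=19, EF_G=23) = 23; EF_H = 23+5 = 28
Expected project duration μ = 28 days. Critical path: A → G → H.

Variance along critical path = 2.778 + 2.778 + 7.111 = 12.667; σ = √12.667 = 3.559 days.
Z = (33 − 28) / 3.559 = 1.405
P(T ≤ 33) = Φ(1.405) ≈ 0.920

0.920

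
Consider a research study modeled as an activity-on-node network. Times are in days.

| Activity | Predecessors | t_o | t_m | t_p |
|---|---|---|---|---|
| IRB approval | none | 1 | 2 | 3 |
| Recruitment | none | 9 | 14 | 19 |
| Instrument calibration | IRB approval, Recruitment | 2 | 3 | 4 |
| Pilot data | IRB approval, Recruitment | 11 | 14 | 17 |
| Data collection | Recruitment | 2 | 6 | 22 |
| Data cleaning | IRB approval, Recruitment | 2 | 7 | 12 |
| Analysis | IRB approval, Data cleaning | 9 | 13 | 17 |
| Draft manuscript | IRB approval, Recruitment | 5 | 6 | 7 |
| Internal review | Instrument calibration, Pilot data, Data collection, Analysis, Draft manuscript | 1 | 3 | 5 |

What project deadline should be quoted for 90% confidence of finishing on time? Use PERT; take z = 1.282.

te_IRB approval = (1 + 4·2 + 3)/6 = 12/6 = 2; σ²_IRB approval = ((3−1)/6)² = 0.111
te_Recruitment = (9 + 4·14 + 19)/6 = 84/6 = 14; σ²_Recruitment = ((19−9)/6)² = 2.778
te_Instrument calibration = (2 + 4·3 + 4)/6 = 18/6 = 3; σ²_Instrument calibration = ((4−2)/6)² = 0.111
te_Pilot data = (11 + 4·14 + 17)/6 = 84/6 = 14; σ²_Pilot data = ((17−11)/6)² = 1.000
te_Data collection = (2 + 4·6 + 22)/6 = 48/6 = 8; σ²_Data collection = ((22−2)/6)² = 11.111
te_Data cleaning = (2 + 4·7 + 12)/6 = 42/6 = 7; σ²_Data cleaning = ((12−2)/6)² = 2.778
te_Analysis = (9 + 4·13 + 17)/6 = 78/6 = 13; σ²_Analysis = ((17−9)/6)² = 1.778
te_Draft manuscript = (5 + 4·6 + 7)/6 = 36/6 = 6; σ²_Draft manuscript = ((7−5)/6)² = 0.111
te_Internal review = (1 + 4·3 + 5)/6 = 18/6 = 3; σ²_Internal review = ((5−1)/6)² = 0.444

Forward pass:
ES_IRB approval = 0; EF_IRB approval = 2
ES_Recruitment = 0; EF_Recruitment = 14
ES_Instrument calibration = max(EF_IRB approval=2, EF_Recruitment=14) = 14; EF_Instrument calibration = 14+3 = 17
ES_Pilot data = max(EF_IRB approval=2, EF_Recruitment=14) = 14; EF_Pilot data = 14+14 = 28
ES_Data collection = 14; EF_Data collection = 14+8 = 22
ES_Data cleaning = max(EF_IRB approval=2, EF_Recruitment=14) = 14; EF_Data cleaning = 14+7 = 21
ES_Analysis = max(EF_IRB approval=2, EF_Data cleaning=21) = 21; EF_Analysis = 21+13 = 34
ES_Draft manuscript = max(EF_IRB approval=2, EF_Recruitment=14) = 14; EF_Draft manuscript = 14+6 = 20
ES_Internal review = max(EF_Instrument calibration=17, EF_Pilot data=28, EF_Data collection=22, EF_Analysis=34, EF_Draft manuscript=20) = 34; EF_Internal review = 34+3 = 37
Expected project duration μ = 37 days. Critical path: Recruitment → Data cleaning → Analysis → Internal review.

Variance along critical path = 2.778 + 2.778 + 1.778 + 0.444 = 7.778; σ = 2.789 days.
D = μ + z·σ = 37 + 1.282·2.789 = 40.6 days

40.6 days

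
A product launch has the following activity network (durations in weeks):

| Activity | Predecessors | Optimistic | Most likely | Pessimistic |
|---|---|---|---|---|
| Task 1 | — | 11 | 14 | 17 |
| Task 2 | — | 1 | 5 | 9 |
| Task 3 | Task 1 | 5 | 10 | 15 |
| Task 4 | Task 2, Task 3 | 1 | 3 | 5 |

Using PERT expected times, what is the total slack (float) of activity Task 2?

19 weeks

te_Task 1 = (11 + 4·14 + 17)/6 = 84/6 = 14
te_Task 2 = (1 + 4·5 + 9)/6 = 30/6 = 5
te_Task 3 = (5 + 4·10 + 15)/6 = 60/6 = 10
te_Task 4 = (1 + 4·3 + 5)/6 = 18/6 = 3

Forward pass:
ES_Task 1 = 0; EF_Task 1 = 14
ES_Task 2 = 0; EF_Task 2 = 5
ES_Task 3 = 14; EF_Task 3 = 14+10 = 24
ES_Task 4 = max(EF_Task 2=5, EF_Task 3=24) = 24; EF_Task 4 = 24+3 = 27
Expected project duration μ = 27 weeks. Critical path: Task 1 → Task 3 → Task 4.

Backward pass:
LF_Task 4 = 27; LS_Task 4 = 27−3 = 24
LF_Task 3 = LS_Task 4 = 24; LS_Task 3 = 24−10 = 14
LF_Task 2 = LS_Task 4 = 24; LS_Task 2 = 24−5 = 19
LF_Task 1 = LS_Task 3 = 14; LS_Task 1 = 14−14 = 0
Slack_Task 2 = LS_Task 2 − ES_Task 2 = 19 − 0 = 19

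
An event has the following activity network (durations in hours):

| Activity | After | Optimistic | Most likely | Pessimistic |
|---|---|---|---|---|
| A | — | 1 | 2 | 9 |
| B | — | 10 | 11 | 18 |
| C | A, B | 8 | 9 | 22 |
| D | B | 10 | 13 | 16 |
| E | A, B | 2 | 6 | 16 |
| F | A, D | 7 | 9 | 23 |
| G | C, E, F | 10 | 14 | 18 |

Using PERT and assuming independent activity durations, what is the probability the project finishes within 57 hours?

0.980

te_A = (1 + 4·2 + 9)/6 = 18/6 = 3; σ²_A = ((9−1)/6)² = 1.778
te_B = (10 + 4·11 + 18)/6 = 72/6 = 12; σ²_B = ((18−10)/6)² = 1.778
te_C = (8 + 4·9 + 22)/6 = 66/6 = 11; σ²_C = ((22−8)/6)² = 5.444
te_D = (10 + 4·13 + 16)/6 = 78/6 = 13; σ²_D = ((16−10)/6)² = 1.000
te_E = (2 + 4·6 + 16)/6 = 42/6 = 7; σ²_E = ((16−2)/6)² = 5.444
te_F = (7 + 4·9 + 23)/6 = 66/6 = 11; σ²_F = ((23−7)/6)² = 7.111
te_G = (10 + 4·14 + 18)/6 = 84/6 = 14; σ²_G = ((18−10)/6)² = 1.778

Forward pass:
ES_A = 0; EF_A = 3
ES_B = 0; EF_B = 12
ES_C = max(EF_A=3, EF_B=12) = 12; EF_C = 12+11 = 23
ES_D = 12; EF_D = 12+13 = 25
ES_E = max(EF_A=3, EF_B=12) = 12; EF_E = 12+7 = 19
ES_F = max(EF_A=3, EF_D=25) = 25; EF_F = 25+11 = 36
ES_G = max(EF_C=23, EF_E=19, EF_F=36) = 36; EF_G = 36+14 = 50
Expected project duration μ = 50 hours. Critical path: B → D → F → G.

Variance along critical path = 1.778 + 1.000 + 7.111 + 1.778 = 11.667; σ = √11.667 = 3.416 hours.
Z = (57 − 50) / 3.416 = 2.049
P(T ≤ 57) = Φ(2.049) ≈ 0.980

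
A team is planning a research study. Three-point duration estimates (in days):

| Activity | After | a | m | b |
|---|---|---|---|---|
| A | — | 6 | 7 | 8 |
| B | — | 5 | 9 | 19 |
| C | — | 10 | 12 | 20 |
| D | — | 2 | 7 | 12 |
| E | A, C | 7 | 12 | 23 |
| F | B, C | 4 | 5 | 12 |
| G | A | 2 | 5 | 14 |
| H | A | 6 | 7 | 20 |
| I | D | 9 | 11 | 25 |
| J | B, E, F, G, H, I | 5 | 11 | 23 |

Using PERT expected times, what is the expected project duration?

te_A = (6 + 4·7 + 8)/6 = 42/6 = 7
te_B = (5 + 4·9 + 19)/6 = 60/6 = 10
te_C = (10 + 4·12 + 20)/6 = 78/6 = 13
te_D = (2 + 4·7 + 12)/6 = 42/6 = 7
te_E = (7 + 4·12 + 23)/6 = 78/6 = 13
te_F = (4 + 4·5 + 12)/6 = 36/6 = 6
te_G = (2 + 4·5 + 14)/6 = 36/6 = 6
te_H = (6 + 4·7 + 20)/6 = 54/6 = 9
te_I = (9 + 4·11 + 25)/6 = 78/6 = 13
te_J = (5 + 4·11 + 23)/6 = 72/6 = 12

Forward pass:
ES_A = 0; EF_A = 7
ES_B = 0; EF_B = 10
ES_C = 0; EF_C = 13
ES_D = 0; EF_D = 7
ES_E = max(EF_A=7, EF_C=13) = 13; EF_E = 13+13 = 26
ES_F = max(EF_B=10, EF_C=13) = 13; EF_F = 13+6 = 19
ES_G = 7; EF_G = 7+6 = 13
ES_H = 7; EF_H = 7+9 = 16
ES_I = 7; EF_I = 7+13 = 20
ES_J = max(EF_B=10, EF_E=26, EF_F=19, EF_G=13, EF_H=16, EF_I=20) = 26; EF_J = 26+12 = 38
Expected project duration μ = 38 days. Critical path: C → E → J.

38 days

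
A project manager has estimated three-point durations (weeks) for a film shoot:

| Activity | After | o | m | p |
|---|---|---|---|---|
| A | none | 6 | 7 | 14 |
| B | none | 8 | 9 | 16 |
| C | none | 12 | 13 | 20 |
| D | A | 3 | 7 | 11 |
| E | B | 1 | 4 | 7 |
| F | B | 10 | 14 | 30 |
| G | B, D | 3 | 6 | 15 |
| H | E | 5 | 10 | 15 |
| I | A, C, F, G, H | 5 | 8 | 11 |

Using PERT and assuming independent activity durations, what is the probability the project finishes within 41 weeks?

te_A = (6 + 4·7 + 14)/6 = 48/6 = 8; σ²_A = ((14−6)/6)² = 1.778
te_B = (8 + 4·9 + 16)/6 = 60/6 = 10; σ²_B = ((16−8)/6)² = 1.778
te_C = (12 + 4·13 + 20)/6 = 84/6 = 14; σ²_C = ((20−12)/6)² = 1.778
te_D = (3 + 4·7 + 11)/6 = 42/6 = 7; σ²_D = ((11−3)/6)² = 1.778
te_E = (1 + 4·4 + 7)/6 = 24/6 = 4; σ²_E = ((7−1)/6)² = 1.000
te_F = (10 + 4·14 + 30)/6 = 96/6 = 16; σ²_F = ((30−10)/6)² = 11.111
te_G = (3 + 4·6 + 15)/6 = 42/6 = 7; σ²_G = ((15−3)/6)² = 4.000
te_H = (5 + 4·10 + 15)/6 = 60/6 = 10; σ²_H = ((15−5)/6)² = 2.778
te_I = (5 + 4·8 + 11)/6 = 48/6 = 8; σ²_I = ((11−5)/6)² = 1.000

Forward pass:
ES_A = 0; EF_A = 8
ES_B = 0; EF_B = 10
ES_C = 0; EF_C = 14
ES_D = 8; EF_D = 8+7 = 15
ES_E = 10; EF_E = 10+4 = 14
ES_F = 10; EF_F = 10+16 = 26
ES_G = max(EF_B=10, EF_D=15) = 15; EF_G = 15+7 = 22
ES_H = 14; EF_H = 14+10 = 24
ES_I = max(EF_A=8, EF_C=14, EF_F=26, EF_G=22, EF_H=24) = 26; EF_I = 26+8 = 34
Expected project duration μ = 34 weeks. Critical path: B → F → I.

Variance along critical path = 1.778 + 11.111 + 1.000 = 13.889; σ = √13.889 = 3.727 weeks.
Z = (41 − 34) / 3.727 = 1.878
P(T ≤ 41) = Φ(1.878) ≈ 0.970

0.970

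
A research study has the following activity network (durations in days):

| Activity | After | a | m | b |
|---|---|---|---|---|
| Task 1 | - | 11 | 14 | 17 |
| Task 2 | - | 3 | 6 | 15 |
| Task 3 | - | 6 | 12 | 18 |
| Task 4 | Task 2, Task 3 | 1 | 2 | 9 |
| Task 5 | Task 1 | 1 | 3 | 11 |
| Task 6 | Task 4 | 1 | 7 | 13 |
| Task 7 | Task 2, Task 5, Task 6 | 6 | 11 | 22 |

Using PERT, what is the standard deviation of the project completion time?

te_Task 1 = (11 + 4·14 + 17)/6 = 84/6 = 14; σ²_Task 1 = ((17−11)/6)² = 1.000
te_Task 2 = (3 + 4·6 + 15)/6 = 42/6 = 7; σ²_Task 2 = ((15−3)/6)² = 4.000
te_Task 3 = (6 + 4·12 + 18)/6 = 72/6 = 12; σ²_Task 3 = ((18−6)/6)² = 4.000
te_Task 4 = (1 + 4·2 + 9)/6 = 18/6 = 3; σ²_Task 4 = ((9−1)/6)² = 1.778
te_Task 5 = (1 + 4·3 + 11)/6 = 24/6 = 4; σ²_Task 5 = ((11−1)/6)² = 2.778
te_Task 6 = (1 + 4·7 + 13)/6 = 42/6 = 7; σ²_Task 6 = ((13−1)/6)² = 4.000
te_Task 7 = (6 + 4·11 + 22)/6 = 72/6 = 12; σ²_Task 7 = ((22−6)/6)² = 7.111

Forward pass:
ES_Task 1 = 0; EF_Task 1 = 14
ES_Task 2 = 0; EF_Task 2 = 7
ES_Task 3 = 0; EF_Task 3 = 12
ES_Task 4 = max(EF_Task 2=7, EF_Task 3=12) = 12; EF_Task 4 = 12+3 = 15
ES_Task 5 = 14; EF_Task 5 = 14+4 = 18
ES_Task 6 = 15; EF_Task 6 = 15+7 = 22
ES_Task 7 = max(EF_Task 2=7, EF_Task 5=18, EF_Task 6=22) = 22; EF_Task 7 = 22+12 = 34
Expected project duration μ = 34 days. Critical path: Task 3 → Task 4 → Task 6 → Task 7.

Variance along critical path = 4.000 + 1.778 + 4.000 + 7.111 = 16.889
σ = √16.889 = 4.110 days

4.11 days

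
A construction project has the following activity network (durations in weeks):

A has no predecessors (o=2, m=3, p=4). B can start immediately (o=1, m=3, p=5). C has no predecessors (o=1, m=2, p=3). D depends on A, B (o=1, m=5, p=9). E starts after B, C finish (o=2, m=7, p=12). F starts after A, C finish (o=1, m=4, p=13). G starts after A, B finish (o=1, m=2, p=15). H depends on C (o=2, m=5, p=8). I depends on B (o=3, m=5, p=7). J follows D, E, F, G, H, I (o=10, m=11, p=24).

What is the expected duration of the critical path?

te_A = (2 + 4·3 + 4)/6 = 18/6 = 3
te_B = (1 + 4·3 + 5)/6 = 18/6 = 3
te_C = (1 + 4·2 + 3)/6 = 12/6 = 2
te_D = (1 + 4·5 + 9)/6 = 30/6 = 5
te_E = (2 + 4·7 + 12)/6 = 42/6 = 7
te_F = (1 + 4·4 + 13)/6 = 30/6 = 5
te_G = (1 + 4·2 + 15)/6 = 24/6 = 4
te_H = (2 + 4·5 + 8)/6 = 30/6 = 5
te_I = (3 + 4·5 + 7)/6 = 30/6 = 5
te_J = (10 + 4·11 + 24)/6 = 78/6 = 13

Forward pass:
ES_A = 0; EF_A = 3
ES_B = 0; EF_B = 3
ES_C = 0; EF_C = 2
ES_D = max(EF_A=3, EF_B=3) = 3; EF_D = 3+5 = 8
ES_E = max(EF_B=3, EF_C=2) = 3; EF_E = 3+7 = 10
ES_F = max(EF_A=3, EF_C=2) = 3; EF_F = 3+5 = 8
ES_G = max(EF_A=3, EF_B=3) = 3; EF_G = 3+4 = 7
ES_H = 2; EF_H = 2+5 = 7
ES_I = 3; EF_I = 3+5 = 8
ES_J = max(EF_D=8, EF_E=10, EF_F=8, EF_G=7, EF_H=7, EF_I=8) = 10; EF_J = 10+13 = 23
Expected project duration μ = 23 weeks. Critical path: B → E → J.

23 weeks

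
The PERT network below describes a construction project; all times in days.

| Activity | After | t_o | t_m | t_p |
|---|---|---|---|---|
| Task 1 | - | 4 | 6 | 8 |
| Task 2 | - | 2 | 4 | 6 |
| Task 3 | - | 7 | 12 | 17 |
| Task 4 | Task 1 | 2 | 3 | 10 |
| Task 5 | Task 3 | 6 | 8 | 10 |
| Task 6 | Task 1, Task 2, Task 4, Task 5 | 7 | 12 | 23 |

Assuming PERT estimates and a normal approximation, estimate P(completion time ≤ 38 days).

te_Task 1 = (4 + 4·6 + 8)/6 = 36/6 = 6; σ²_Task 1 = ((8−4)/6)² = 0.444
te_Task 2 = (2 + 4·4 + 6)/6 = 24/6 = 4; σ²_Task 2 = ((6−2)/6)² = 0.444
te_Task 3 = (7 + 4·12 + 17)/6 = 72/6 = 12; σ²_Task 3 = ((17−7)/6)² = 2.778
te_Task 4 = (2 + 4·3 + 10)/6 = 24/6 = 4; σ²_Task 4 = ((10−2)/6)² = 1.778
te_Task 5 = (6 + 4·8 + 10)/6 = 48/6 = 8; σ²_Task 5 = ((10−6)/6)² = 0.444
te_Task 6 = (7 + 4·12 + 23)/6 = 78/6 = 13; σ²_Task 6 = ((23−7)/6)² = 7.111

Forward pass:
ES_Task 1 = 0; EF_Task 1 = 6
ES_Task 2 = 0; EF_Task 2 = 4
ES_Task 3 = 0; EF_Task 3 = 12
ES_Task 4 = 6; EF_Task 4 = 6+4 = 10
ES_Task 5 = 12; EF_Task 5 = 12+8 = 20
ES_Task 6 = max(EF_Task 1=6, EF_Task 2=4, EF_Task 4=10, EF_Task 5=20) = 20; EF_Task 6 = 20+13 = 33
Expected project duration μ = 33 days. Critical path: Task 3 → Task 5 → Task 6.

Variance along critical path = 2.778 + 0.444 + 7.111 = 10.333; σ = √10.333 = 3.215 days.
Z = (38 − 33) / 3.215 = 1.555
P(T ≤ 38) = Φ(1.555) ≈ 0.940

0.940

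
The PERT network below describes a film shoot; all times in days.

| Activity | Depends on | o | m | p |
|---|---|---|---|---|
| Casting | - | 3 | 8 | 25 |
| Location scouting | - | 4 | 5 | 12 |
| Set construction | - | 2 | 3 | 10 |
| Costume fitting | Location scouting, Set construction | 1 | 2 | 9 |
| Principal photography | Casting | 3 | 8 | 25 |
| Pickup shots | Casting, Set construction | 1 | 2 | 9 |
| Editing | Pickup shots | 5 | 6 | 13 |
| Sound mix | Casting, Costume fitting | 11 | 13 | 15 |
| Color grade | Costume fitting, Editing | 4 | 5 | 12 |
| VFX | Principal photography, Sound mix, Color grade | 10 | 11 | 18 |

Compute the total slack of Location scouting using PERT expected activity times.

4 days

te_Casting = (3 + 4·8 + 25)/6 = 60/6 = 10
te_Location scouting = (4 + 4·5 + 12)/6 = 36/6 = 6
te_Set construction = (2 + 4·3 + 10)/6 = 24/6 = 4
te_Costume fitting = (1 + 4·2 + 9)/6 = 18/6 = 3
te_Principal photography = (3 + 4·8 + 25)/6 = 60/6 = 10
te_Pickup shots = (1 + 4·2 + 9)/6 = 18/6 = 3
te_Editing = (5 + 4·6 + 13)/6 = 42/6 = 7
te_Sound mix = (11 + 4·13 + 15)/6 = 78/6 = 13
te_Color grade = (4 + 4·5 + 12)/6 = 36/6 = 6
te_VFX = (10 + 4·11 + 18)/6 = 72/6 = 12

Forward pass:
ES_Casting = 0; EF_Casting = 10
ES_Location scouting = 0; EF_Location scouting = 6
ES_Set construction = 0; EF_Set construction = 4
ES_Costume fitting = max(EF_Location scouting=6, EF_Set construction=4) = 6; EF_Costume fitting = 6+3 = 9
ES_Principal photography = 10; EF_Principal photography = 10+10 = 20
ES_Pickup shots = max(EF_Casting=10, EF_Set construction=4) = 10; EF_Pickup shots = 10+3 = 13
ES_Editing = 13; EF_Editing = 13+7 = 20
ES_Sound mix = max(EF_Casting=10, EF_Costume fitting=9) = 10; EF_Sound mix = 10+13 = 23
ES_Color grade = max(EF_Costume fitting=9, EF_Editing=20) = 20; EF_Color grade = 20+6 = 26
ES_VFX = max(EF_Principal photography=20, EF_Sound mix=23, EF_Color grade=26) = 26; EF_VFX = 26+12 = 38
Expected project duration μ = 38 days. Critical path: Casting → Pickup shots → Editing → Color grade → VFX.

Backward pass:
LF_VFX = 38; LS_VFX = 38−12 = 26
LF_Color grade = LS_VFX = 26; LS_Color grade = 26−6 = 20
LF_Sound mix = LS_VFX = 26; LS_Sound mix = 26−13 = 13
LF_Editing = LS_Color grade = 20; LS_Editing = 20−7 = 13
LF_Pickup shots = LS_Editing = 13; LS_Pickup shots = 13−3 = 10
LF_Principal photography = LS_VFX = 26; LS_Principal photography = 26−10 = 16
LF_Costume fitting = min(LS_Sound mix=13, LS_Color grade=20) = 13; LS_Costume fitting = 13−3 = 10
LF_Set construction = min(LS_Costume fitting=10, LS_Pickup shots=10) = 10; LS_Set construction = 10−4 = 6
LF_Location scouting = LS_Costume fitting = 10; LS_Location scouting = 10−6 = 4
LF_Casting = min(LS_Principal photography=16, LS_Pickup shots=10, LS_Sound mix=13) = 10; LS_Casting = 10−10 = 0
Slack_Location scouting = LS_Location scouting − ES_Location scouting = 4 − 0 = 4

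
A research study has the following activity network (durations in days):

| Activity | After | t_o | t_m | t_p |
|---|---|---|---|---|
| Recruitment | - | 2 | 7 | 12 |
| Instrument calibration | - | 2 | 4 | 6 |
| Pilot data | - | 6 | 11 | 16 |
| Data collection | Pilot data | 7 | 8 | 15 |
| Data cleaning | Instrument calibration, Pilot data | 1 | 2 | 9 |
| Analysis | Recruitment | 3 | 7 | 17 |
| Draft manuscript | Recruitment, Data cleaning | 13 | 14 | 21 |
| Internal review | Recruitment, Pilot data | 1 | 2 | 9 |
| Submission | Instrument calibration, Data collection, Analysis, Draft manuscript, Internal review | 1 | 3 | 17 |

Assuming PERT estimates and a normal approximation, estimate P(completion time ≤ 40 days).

te_Recruitment = (2 + 4·7 + 12)/6 = 42/6 = 7; σ²_Recruitment = ((12−2)/6)² = 2.778
te_Instrument calibration = (2 + 4·4 + 6)/6 = 24/6 = 4; σ²_Instrument calibration = ((6−2)/6)² = 0.444
te_Pilot data = (6 + 4·11 + 16)/6 = 66/6 = 11; σ²_Pilot data = ((16−6)/6)² = 2.778
te_Data collection = (7 + 4·8 + 15)/6 = 54/6 = 9; σ²_Data collection = ((15−7)/6)² = 1.778
te_Data cleaning = (1 + 4·2 + 9)/6 = 18/6 = 3; σ²_Data cleaning = ((9−1)/6)² = 1.778
te_Analysis = (3 + 4·7 + 17)/6 = 48/6 = 8; σ²_Analysis = ((17−3)/6)² = 5.444
te_Draft manuscript = (13 + 4·14 + 21)/6 = 90/6 = 15; σ²_Draft manuscript = ((21−13)/6)² = 1.778
te_Internal review = (1 + 4·2 + 9)/6 = 18/6 = 3; σ²_Internal review = ((9−1)/6)² = 1.778
te_Submission = (1 + 4·3 + 17)/6 = 30/6 = 5; σ²_Submission = ((17−1)/6)² = 7.111

Forward pass:
ES_Recruitment = 0; EF_Recruitment = 7
ES_Instrument calibration = 0; EF_Instrument calibration = 4
ES_Pilot data = 0; EF_Pilot data = 11
ES_Data collection = 11; EF_Data collection = 11+9 = 20
ES_Data cleaning = max(EF_Instrument calibration=4, EF_Pilot data=11) = 11; EF_Data cleaning = 11+3 = 14
ES_Analysis = 7; EF_Analysis = 7+8 = 15
ES_Draft manuscript = max(EF_Recruitment=7, EF_Data cleaning=14) = 14; EF_Draft manuscript = 14+15 = 29
ES_Internal review = max(EF_Recruitment=7, EF_Pilot data=11) = 11; EF_Internal review = 11+3 = 14
ES_Submission = max(EF_Instrument calibration=4, EF_Data collection=20, EF_Analysis=15, EF_Draft manuscript=29, EF_Internal review=14) = 29; EF_Submission = 29+5 = 34
Expected project duration μ = 34 days. Critical path: Pilot data → Data cleaning → Draft manuscript → Submission.

Variance along critical path = 2.778 + 1.778 + 1.778 + 7.111 = 13.444; σ = √13.444 = 3.667 days.
Z = (40 − 34) / 3.667 = 1.636
P(T ≤ 40) = Φ(1.636) ≈ 0.949

0.949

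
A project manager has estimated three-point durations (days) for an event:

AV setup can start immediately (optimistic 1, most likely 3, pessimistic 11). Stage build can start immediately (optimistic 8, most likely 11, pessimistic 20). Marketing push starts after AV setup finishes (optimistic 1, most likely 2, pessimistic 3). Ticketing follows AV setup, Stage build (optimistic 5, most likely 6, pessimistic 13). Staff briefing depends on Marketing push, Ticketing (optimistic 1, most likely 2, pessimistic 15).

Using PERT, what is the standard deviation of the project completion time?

3.35 days

te_AV setup = (1 + 4·3 + 11)/6 = 24/6 = 4; σ²_AV setup = ((11−1)/6)² = 2.778
te_Stage build = (8 + 4·11 + 20)/6 = 72/6 = 12; σ²_Stage build = ((20−8)/6)² = 4.000
te_Marketing push = (1 + 4·2 + 3)/6 = 12/6 = 2; σ²_Marketing push = ((3−1)/6)² = 0.111
te_Ticketing = (5 + 4·6 + 13)/6 = 42/6 = 7; σ²_Ticketing = ((13−5)/6)² = 1.778
te_Staff briefing = (1 + 4·2 + 15)/6 = 24/6 = 4; σ²_Staff briefing = ((15−1)/6)² = 5.444

Forward pass:
ES_AV setup = 0; EF_AV setup = 4
ES_Stage build = 0; EF_Stage build = 12
ES_Marketing push = 4; EF_Marketing push = 4+2 = 6
ES_Ticketing = max(EF_AV setup=4, EF_Stage build=12) = 12; EF_Ticketing = 12+7 = 19
ES_Staff briefing = max(EF_Marketing push=6, EF_Ticketing=19) = 19; EF_Staff briefing = 19+4 = 23
Expected project duration μ = 23 days. Critical path: Stage build → Ticketing → Staff briefing.

Variance along critical path = 4.000 + 1.778 + 5.444 = 11.222
σ = √11.222 = 3.350 days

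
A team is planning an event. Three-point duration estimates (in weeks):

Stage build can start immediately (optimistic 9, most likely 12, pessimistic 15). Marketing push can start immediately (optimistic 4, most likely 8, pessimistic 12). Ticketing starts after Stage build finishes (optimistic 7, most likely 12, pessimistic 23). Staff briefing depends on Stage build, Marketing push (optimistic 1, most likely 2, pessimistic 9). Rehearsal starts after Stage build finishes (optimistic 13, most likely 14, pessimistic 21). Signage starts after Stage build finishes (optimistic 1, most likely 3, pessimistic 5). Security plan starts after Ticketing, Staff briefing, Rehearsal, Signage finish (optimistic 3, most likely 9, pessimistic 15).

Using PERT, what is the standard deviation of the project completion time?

te_Stage build = (9 + 4·12 + 15)/6 = 72/6 = 12; σ²_Stage build = ((15−9)/6)² = 1.000
te_Marketing push = (4 + 4·8 + 12)/6 = 48/6 = 8; σ²_Marketing push = ((12−4)/6)² = 1.778
te_Ticketing = (7 + 4·12 + 23)/6 = 78/6 = 13; σ²_Ticketing = ((23−7)/6)² = 7.111
te_Staff briefing = (1 + 4·2 + 9)/6 = 18/6 = 3; σ²_Staff briefing = ((9−1)/6)² = 1.778
te_Rehearsal = (13 + 4·14 + 21)/6 = 90/6 = 15; σ²_Rehearsal = ((21−13)/6)² = 1.778
te_Signage = (1 + 4·3 + 5)/6 = 18/6 = 3; σ²_Signage = ((5−1)/6)² = 0.444
te_Security plan = (3 + 4·9 + 15)/6 = 54/6 = 9; σ²_Security plan = ((15−3)/6)² = 4.000

Forward pass:
ES_Stage build = 0; EF_Stage build = 12
ES_Marketing push = 0; EF_Marketing push = 8
ES_Ticketing = 12; EF_Ticketing = 12+13 = 25
ES_Staff briefing = max(EF_Stage build=12, EF_Marketing push=8) = 12; EF_Staff briefing = 12+3 = 15
ES_Rehearsal = 12; EF_Rehearsal = 12+15 = 27
ES_Signage = 12; EF_Signage = 12+3 = 15
ES_Security plan = max(EF_Ticketing=25, EF_Staff briefing=15, EF_Rehearsal=27, EF_Signage=15) = 27; EF_Security plan = 27+9 = 36
Expected project duration μ = 36 weeks. Critical path: Stage build → Rehearsal → Security plan.

Variance along critical path = 1.000 + 1.778 + 4.000 = 6.778
σ = √6.778 = 2.603 weeks

2.60 weeks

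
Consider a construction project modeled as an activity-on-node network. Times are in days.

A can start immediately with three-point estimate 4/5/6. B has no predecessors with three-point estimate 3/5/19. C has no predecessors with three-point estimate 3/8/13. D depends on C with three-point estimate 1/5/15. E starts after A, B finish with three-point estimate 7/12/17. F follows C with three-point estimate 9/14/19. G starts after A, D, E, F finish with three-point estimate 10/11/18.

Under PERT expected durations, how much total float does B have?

3 days

te_A = (4 + 4·5 + 6)/6 = 30/6 = 5
te_B = (3 + 4·5 + 19)/6 = 42/6 = 7
te_C = (3 + 4·8 + 13)/6 = 48/6 = 8
te_D = (1 + 4·5 + 15)/6 = 36/6 = 6
te_E = (7 + 4·12 + 17)/6 = 72/6 = 12
te_F = (9 + 4·14 + 19)/6 = 84/6 = 14
te_G = (10 + 4·11 + 18)/6 = 72/6 = 12

Forward pass:
ES_A = 0; EF_A = 5
ES_B = 0; EF_B = 7
ES_C = 0; EF_C = 8
ES_D = 8; EF_D = 8+6 = 14
ES_E = max(EF_A=5, EF_B=7) = 7; EF_E = 7+12 = 19
ES_F = 8; EF_F = 8+14 = 22
ES_G = max(EF_A=5, EF_D=14, EF_E=19, EF_F=22) = 22; EF_G = 22+12 = 34
Expected project duration μ = 34 days. Critical path: C → F → G.

Backward pass:
LF_G = 34; LS_G = 34−12 = 22
LF_F = LS_G = 22; LS_F = 22−14 = 8
LF_E = LS_G = 22; LS_E = 22−12 = 10
LF_D = LS_G = 22; LS_D = 22−6 = 16
LF_C = min(LS_D=16, LS_F=8) = 8; LS_C = 8−8 = 0
LF_B = LS_E = 10; LS_B = 10−7 = 3
LF_A = min(LS_E=10, LS_G=22) = 10; LS_A = 10−5 = 5
Slack_B = LS_B − ES_B = 3 − 0 = 3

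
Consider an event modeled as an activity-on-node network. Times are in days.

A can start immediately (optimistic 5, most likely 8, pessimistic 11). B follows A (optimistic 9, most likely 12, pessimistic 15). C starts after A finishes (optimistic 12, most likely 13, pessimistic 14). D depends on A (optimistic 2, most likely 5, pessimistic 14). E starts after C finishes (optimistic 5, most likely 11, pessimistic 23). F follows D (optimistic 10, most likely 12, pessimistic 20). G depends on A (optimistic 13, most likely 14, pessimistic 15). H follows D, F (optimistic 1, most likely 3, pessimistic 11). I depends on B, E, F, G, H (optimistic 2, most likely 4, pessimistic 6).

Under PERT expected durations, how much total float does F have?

te_A = (5 + 4·8 + 11)/6 = 48/6 = 8
te_B = (9 + 4·12 + 15)/6 = 72/6 = 12
te_C = (12 + 4·13 + 14)/6 = 78/6 = 13
te_D = (2 + 4·5 + 14)/6 = 36/6 = 6
te_E = (5 + 4·11 + 23)/6 = 72/6 = 12
te_F = (10 + 4·12 + 20)/6 = 78/6 = 13
te_G = (13 + 4·14 + 15)/6 = 84/6 = 14
te_H = (1 + 4·3 + 11)/6 = 24/6 = 4
te_I = (2 + 4·4 + 6)/6 = 24/6 = 4

Forward pass:
ES_A = 0; EF_A = 8
ES_B = 8; EF_B = 8+12 = 20
ES_C = 8; EF_C = 8+13 = 21
ES_D = 8; EF_D = 8+6 = 14
ES_E = 21; EF_E = 21+12 = 33
ES_F = 14; EF_F = 14+13 = 27
ES_G = 8; EF_G = 8+14 = 22
ES_H = max(EF_D=14, EF_F=27) = 27; EF_H = 27+4 = 31
ES_I = max(EF_B=20, EF_E=33, EF_F=27, EF_G=22, EF_H=31) = 33; EF_I = 33+4 = 37
Expected project duration μ = 37 days. Critical path: A → C → E → I.

Backward pass:
LF_I = 37; LS_I = 37−4 = 33
LF_H = LS_I = 33; LS_H = 33−4 = 29
LF_G = LS_I = 33; LS_G = 33−14 = 19
LF_F = min(LS_H=29, LS_I=33) = 29; LS_F = 29−13 = 16
LF_E = LS_I = 33; LS_E = 33−12 = 21
LF_D = min(LS_F=16, LS_H=29) = 16; LS_D = 16−6 = 10
LF_C = LS_E = 21; LS_C = 21−13 = 8
LF_B = LS_I = 33; LS_B = 33−12 = 21
LF_A = min(LS_B=21, LS_C=8, LS_D=10, LS_G=19) = 8; LS_A = 8−8 = 0
Slack_F = LS_F − ES_F = 16 − 14 = 2

2 days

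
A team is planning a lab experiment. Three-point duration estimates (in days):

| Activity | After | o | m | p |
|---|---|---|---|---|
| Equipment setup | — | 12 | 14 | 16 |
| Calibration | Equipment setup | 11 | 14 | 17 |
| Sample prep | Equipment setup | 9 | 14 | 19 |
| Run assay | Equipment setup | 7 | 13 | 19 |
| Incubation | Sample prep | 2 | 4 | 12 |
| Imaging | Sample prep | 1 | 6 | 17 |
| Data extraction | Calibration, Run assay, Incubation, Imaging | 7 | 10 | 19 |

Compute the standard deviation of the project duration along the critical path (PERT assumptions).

te_Equipment setup = (12 + 4·14 + 16)/6 = 84/6 = 14; σ²_Equipment setup = ((16−12)/6)² = 0.444
te_Calibration = (11 + 4·14 + 17)/6 = 84/6 = 14; σ²_Calibration = ((17−11)/6)² = 1.000
te_Sample prep = (9 + 4·14 + 19)/6 = 84/6 = 14; σ²_Sample prep = ((19−9)/6)² = 2.778
te_Run assay = (7 + 4·13 + 19)/6 = 78/6 = 13; σ²_Run assay = ((19−7)/6)² = 4.000
te_Incubation = (2 + 4·4 + 12)/6 = 30/6 = 5; σ²_Incubation = ((12−2)/6)² = 2.778
te_Imaging = (1 + 4·6 + 17)/6 = 42/6 = 7; σ²_Imaging = ((17−1)/6)² = 7.111
te_Data extraction = (7 + 4·10 + 19)/6 = 66/6 = 11; σ²_Data extraction = ((19−7)/6)² = 4.000

Forward pass:
ES_Equipment setup = 0; EF_Equipment setup = 14
ES_Calibration = 14; EF_Calibration = 14+14 = 28
ES_Sample prep = 14; EF_Sample prep = 14+14 = 28
ES_Run assay = 14; EF_Run assay = 14+13 = 27
ES_Incubation = 28; EF_Incubation = 28+5 = 33
ES_Imaging = 28; EF_Imaging = 28+7 = 35
ES_Data extraction = max(EF_Calibration=28, EF_Run assay=27, EF_Incubation=33, EF_Imaging=35) = 35; EF_Data extraction = 35+11 = 46
Expected project duration μ = 46 days. Critical path: Equipment setup → Sample prep → Imaging → Data extraction.

Variance along critical path = 0.444 + 2.778 + 7.111 + 4.000 = 14.333
σ = √14.333 = 3.786 days

3.79 days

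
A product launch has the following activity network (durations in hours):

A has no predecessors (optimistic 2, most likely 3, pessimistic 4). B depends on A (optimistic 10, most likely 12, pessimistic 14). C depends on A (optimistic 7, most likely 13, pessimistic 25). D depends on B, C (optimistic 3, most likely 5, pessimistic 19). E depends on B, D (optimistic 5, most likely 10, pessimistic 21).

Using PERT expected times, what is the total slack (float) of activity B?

2 hours

te_A = (2 + 4·3 + 4)/6 = 18/6 = 3
te_B = (10 + 4·12 + 14)/6 = 72/6 = 12
te_C = (7 + 4·13 + 25)/6 = 84/6 = 14
te_D = (3 + 4·5 + 19)/6 = 42/6 = 7
te_E = (5 + 4·10 + 21)/6 = 66/6 = 11

Forward pass:
ES_A = 0; EF_A = 3
ES_B = 3; EF_B = 3+12 = 15
ES_C = 3; EF_C = 3+14 = 17
ES_D = max(EF_B=15, EF_C=17) = 17; EF_D = 17+7 = 24
ES_E = max(EF_B=15, EF_D=24) = 24; EF_E = 24+11 = 35
Expected project duration μ = 35 hours. Critical path: A → C → D → E.

Backward pass:
LF_E = 35; LS_E = 35−11 = 24
LF_D = LS_E = 24; LS_D = 24−7 = 17
LF_C = LS_D = 17; LS_C = 17−14 = 3
LF_B = min(LS_D=17, LS_E=24) = 17; LS_B = 17−12 = 5
LF_A = min(LS_B=5, LS_C=3) = 3; LS_A = 3−3 = 0
Slack_B = LS_B − ES_B = 5 − 3 = 2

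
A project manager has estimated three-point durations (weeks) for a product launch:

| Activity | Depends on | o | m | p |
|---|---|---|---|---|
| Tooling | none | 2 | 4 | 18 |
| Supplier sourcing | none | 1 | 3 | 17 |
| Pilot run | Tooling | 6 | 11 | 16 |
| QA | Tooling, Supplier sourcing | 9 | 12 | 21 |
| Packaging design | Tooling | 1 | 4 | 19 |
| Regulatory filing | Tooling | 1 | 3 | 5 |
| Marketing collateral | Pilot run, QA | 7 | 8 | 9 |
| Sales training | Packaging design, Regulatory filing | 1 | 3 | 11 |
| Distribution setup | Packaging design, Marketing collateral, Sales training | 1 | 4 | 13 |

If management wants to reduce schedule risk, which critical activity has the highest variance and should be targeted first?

te_Tooling = (2 + 4·4 + 18)/6 = 36/6 = 6; σ²_Tooling = ((18−2)/6)² = 7.111
te_Supplier sourcing = (1 + 4·3 + 17)/6 = 30/6 = 5; σ²_Supplier sourcing = ((17−1)/6)² = 7.111
te_Pilot run = (6 + 4·11 + 16)/6 = 66/6 = 11; σ²_Pilot run = ((16−6)/6)² = 2.778
te_QA = (9 + 4·12 + 21)/6 = 78/6 = 13; σ²_QA = ((21−9)/6)² = 4.000
te_Packaging design = (1 + 4·4 + 19)/6 = 36/6 = 6; σ²_Packaging design = ((19−1)/6)² = 9.000
te_Regulatory filing = (1 + 4·3 + 5)/6 = 18/6 = 3; σ²_Regulatory filing = ((5−1)/6)² = 0.444
te_Marketing collateral = (7 + 4·8 + 9)/6 = 48/6 = 8; σ²_Marketing collateral = ((9−7)/6)² = 0.111
te_Sales training = (1 + 4·3 + 11)/6 = 24/6 = 4; σ²_Sales training = ((11−1)/6)² = 2.778
te_Distribution setup = (1 + 4·4 + 13)/6 = 30/6 = 5; σ²_Distribution setup = ((13−1)/6)² = 4.000

Forward pass:
ES_Tooling = 0; EF_Tooling = 6
ES_Supplier sourcing = 0; EF_Supplier sourcing = 5
ES_Pilot run = 6; EF_Pilot run = 6+11 = 17
ES_QA = max(EF_Tooling=6, EF_Supplier sourcing=5) = 6; EF_QA = 6+13 = 19
ES_Packaging design = 6; EF_Packaging design = 6+6 = 12
ES_Regulatory filing = 6; EF_Regulatory filing = 6+3 = 9
ES_Marketing collateral = max(EF_Pilot run=17, EF_QA=19) = 19; EF_Marketing collateral = 19+8 = 27
ES_Sales training = max(EF_Packaging design=12, EF_Regulatory filing=9) = 12; EF_Sales training = 12+4 = 16
ES_Distribution setup = max(EF_Packaging design=12, EF_Marketing collateral=27, EF_Sales training=16) = 27; EF_Distribution setup = 27+5 = 32
Expected project duration μ = 32 weeks. Critical path: Tooling → QA → Marketing collateral → Distribution setup.

Variances on critical path: σ²_Tooling=7.111, σ²_QA=4.000, σ²_Marketing collateral=0.111, σ²_Distribution setup=4.000.
Largest is σ²_Tooling = 7.111.

Tooling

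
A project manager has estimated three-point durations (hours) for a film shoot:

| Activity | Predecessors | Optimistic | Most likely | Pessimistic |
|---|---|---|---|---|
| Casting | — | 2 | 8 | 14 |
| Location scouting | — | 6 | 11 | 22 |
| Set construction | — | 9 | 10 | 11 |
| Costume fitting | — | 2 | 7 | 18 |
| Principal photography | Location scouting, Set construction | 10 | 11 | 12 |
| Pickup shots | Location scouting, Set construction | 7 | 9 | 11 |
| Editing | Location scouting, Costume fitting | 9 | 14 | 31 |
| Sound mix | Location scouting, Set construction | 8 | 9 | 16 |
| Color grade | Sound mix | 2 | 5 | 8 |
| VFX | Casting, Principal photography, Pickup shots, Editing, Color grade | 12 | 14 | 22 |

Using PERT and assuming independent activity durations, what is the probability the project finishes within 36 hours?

te_Casting = (2 + 4·8 + 14)/6 = 48/6 = 8; σ²_Casting = ((14−2)/6)² = 4.000
te_Location scouting = (6 + 4·11 + 22)/6 = 72/6 = 12; σ²_Location scouting = ((22−6)/6)² = 7.111
te_Set construction = (9 + 4·10 + 11)/6 = 60/6 = 10; σ²_Set construction = ((11−9)/6)² = 0.111
te_Costume fitting = (2 + 4·7 + 18)/6 = 48/6 = 8; σ²_Costume fitting = ((18−2)/6)² = 7.111
te_Principal photography = (10 + 4·11 + 12)/6 = 66/6 = 11; σ²_Principal photography = ((12−10)/6)² = 0.111
te_Pickup shots = (7 + 4·9 + 11)/6 = 54/6 = 9; σ²_Pickup shots = ((11−7)/6)² = 0.444
te_Editing = (9 + 4·14 + 31)/6 = 96/6 = 16; σ²_Editing = ((31−9)/6)² = 13.444
te_Sound mix = (8 + 4·9 + 16)/6 = 60/6 = 10; σ²_Sound mix = ((16−8)/6)² = 1.778
te_Color grade = (2 + 4·5 + 8)/6 = 30/6 = 5; σ²_Color grade = ((8−2)/6)² = 1.000
te_VFX = (12 + 4·14 + 22)/6 = 90/6 = 15; σ²_VFX = ((22−12)/6)² = 2.778

Forward pass:
ES_Casting = 0; EF_Casting = 8
ES_Location scouting = 0; EF_Location scouting = 12
ES_Set construction = 0; EF_Set construction = 10
ES_Costume fitting = 0; EF_Costume fitting = 8
ES_Principal photography = max(EF_Location scouting=12, EF_Set construction=10) = 12; EF_Principal photography = 12+11 = 23
ES_Pickup shots = max(EF_Location scouting=12, EF_Set construction=10) = 12; EF_Pickup shots = 12+9 = 21
ES_Editing = max(EF_Location scouting=12, EF_Costume fitting=8) = 12; EF_Editing = 12+16 = 28
ES_Sound mix = max(EF_Location scouting=12, EF_Set construction=10) = 12; EF_Sound mix = 12+10 = 22
ES_Color grade = 22; EF_Color grade = 22+5 = 27
ES_VFX = max(EF_Casting=8, EF_Principal photography=23, EF_Pickup shots=21, EF_Editing=28, EF_Color grade=27) = 28; EF_VFX = 28+15 = 43
Expected project duration μ = 43 hours. Critical path: Location scouting → Editing → VFX.

Variance along critical path = 7.111 + 13.444 + 2.778 = 23.333; σ = √23.333 = 4.830 hours.
Z = (36 − 43) / 4.830 = -1.449
P(T ≤ 36) = Φ(-1.449) ≈ 0.074

0.074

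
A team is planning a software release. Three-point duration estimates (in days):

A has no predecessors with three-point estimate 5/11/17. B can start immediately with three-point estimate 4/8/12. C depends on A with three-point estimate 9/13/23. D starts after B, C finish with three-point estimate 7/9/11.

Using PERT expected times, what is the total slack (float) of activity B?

te_A = (5 + 4·11 + 17)/6 = 66/6 = 11
te_B = (4 + 4·8 + 12)/6 = 48/6 = 8
te_C = (9 + 4·13 + 23)/6 = 84/6 = 14
te_D = (7 + 4·9 + 11)/6 = 54/6 = 9

Forward pass:
ES_A = 0; EF_A = 11
ES_B = 0; EF_B = 8
ES_C = 11; EF_C = 11+14 = 25
ES_D = max(EF_B=8, EF_C=25) = 25; EF_D = 25+9 = 34
Expected project duration μ = 34 days. Critical path: A → C → D.

Backward pass:
LF_D = 34; LS_D = 34−9 = 25
LF_C = LS_D = 25; LS_C = 25−14 = 11
LF_B = LS_D = 25; LS_B = 25−8 = 17
LF_A = LS_C = 11; LS_A = 11−11 = 0
Slack_B = LS_B − ES_B = 17 − 0 = 17

17 days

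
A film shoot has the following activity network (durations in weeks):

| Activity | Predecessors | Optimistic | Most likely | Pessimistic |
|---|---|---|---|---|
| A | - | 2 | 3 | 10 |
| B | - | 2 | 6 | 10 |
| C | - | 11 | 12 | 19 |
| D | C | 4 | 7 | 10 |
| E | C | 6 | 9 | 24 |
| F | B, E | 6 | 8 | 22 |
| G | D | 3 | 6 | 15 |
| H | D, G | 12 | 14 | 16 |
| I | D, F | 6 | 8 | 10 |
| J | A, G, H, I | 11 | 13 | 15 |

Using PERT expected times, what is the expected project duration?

te_A = (2 + 4·3 + 10)/6 = 24/6 = 4
te_B = (2 + 4·6 + 10)/6 = 36/6 = 6
te_C = (11 + 4·12 + 19)/6 = 78/6 = 13
te_D = (4 + 4·7 + 10)/6 = 42/6 = 7
te_E = (6 + 4·9 + 24)/6 = 66/6 = 11
te_F = (6 + 4·8 + 22)/6 = 60/6 = 10
te_G = (3 + 4·6 + 15)/6 = 42/6 = 7
te_H = (12 + 4·14 + 16)/6 = 84/6 = 14
te_I = (6 + 4·8 + 10)/6 = 48/6 = 8
te_J = (11 + 4·13 + 15)/6 = 78/6 = 13

Forward pass:
ES_A = 0; EF_A = 4
ES_B = 0; EF_B = 6
ES_C = 0; EF_C = 13
ES_D = 13; EF_D = 13+7 = 20
ES_E = 13; EF_E = 13+11 = 24
ES_F = max(EF_B=6, EF_E=24) = 24; EF_F = 24+10 = 34
ES_G = 20; EF_G = 20+7 = 27
ES_H = max(EF_D=20, EF_G=27) = 27; EF_H = 27+14 = 41
ES_I = max(EF_D=20, EF_F=34) = 34; EF_I = 34+8 = 42
ES_J = max(EF_A=4, EF_G=27, EF_H=41, EF_I=42) = 42; EF_J = 42+13 = 55
Expected project duration μ = 55 weeks. Critical path: C → E → F → I → J.

55 weeks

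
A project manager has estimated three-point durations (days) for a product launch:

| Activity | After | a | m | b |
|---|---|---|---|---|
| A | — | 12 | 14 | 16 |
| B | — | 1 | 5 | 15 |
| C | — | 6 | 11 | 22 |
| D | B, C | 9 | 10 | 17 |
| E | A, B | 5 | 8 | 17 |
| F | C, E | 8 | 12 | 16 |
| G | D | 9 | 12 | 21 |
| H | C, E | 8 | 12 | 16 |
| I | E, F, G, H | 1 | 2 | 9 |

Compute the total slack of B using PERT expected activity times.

te_A = (12 + 4·14 + 16)/6 = 84/6 = 14
te_B = (1 + 4·5 + 15)/6 = 36/6 = 6
te_C = (6 + 4·11 + 22)/6 = 72/6 = 12
te_D = (9 + 4·10 + 17)/6 = 66/6 = 11
te_E = (5 + 4·8 + 17)/6 = 54/6 = 9
te_F = (8 + 4·12 + 16)/6 = 72/6 = 12
te_G = (9 + 4·12 + 21)/6 = 78/6 = 13
te_H = (8 + 4·12 + 16)/6 = 72/6 = 12
te_I = (1 + 4·2 + 9)/6 = 18/6 = 3

Forward pass:
ES_A = 0; EF_A = 14
ES_B = 0; EF_B = 6
ES_C = 0; EF_C = 12
ES_D = max(EF_B=6, EF_C=12) = 12; EF_D = 12+11 = 23
ES_E = max(EF_A=14, EF_B=6) = 14; EF_E = 14+9 = 23
ES_F = max(EF_C=12, EF_E=23) = 23; EF_F = 23+12 = 35
ES_G = 23; EF_G = 23+13 = 36
ES_H = max(EF_C=12, EF_E=23) = 23; EF_H = 23+12 = 35
ES_I = max(EF_E=23, EF_F=35, EF_G=36, EF_H=35) = 36; EF_I = 36+3 = 39
Expected project duration μ = 39 days. Critical path: C → D → G → I.

Backward pass:
LF_I = 39; LS_I = 39−3 = 36
LF_H = LS_I = 36; LS_H = 36−12 = 24
LF_G = LS_I = 36; LS_G = 36−13 = 23
LF_F = LS_I = 36; LS_F = 36−12 = 24
LF_E = min(LS_F=24, LS_H=24, LS_I=36) = 24; LS_E = 24−9 = 15
LF_D = LS_G = 23; LS_D = 23−11 = 12
LF_C = min(LS_D=12, LS_F=24, LS_H=24) = 12; LS_C = 12−12 = 0
LF_B = min(LS_D=12, LS_E=15) = 12; LS_B = 12−6 = 6
LF_A = LS_E = 15; LS_A = 15−14 = 1
Slack_B = LS_B − ES_B = 6 − 0 = 6

6 days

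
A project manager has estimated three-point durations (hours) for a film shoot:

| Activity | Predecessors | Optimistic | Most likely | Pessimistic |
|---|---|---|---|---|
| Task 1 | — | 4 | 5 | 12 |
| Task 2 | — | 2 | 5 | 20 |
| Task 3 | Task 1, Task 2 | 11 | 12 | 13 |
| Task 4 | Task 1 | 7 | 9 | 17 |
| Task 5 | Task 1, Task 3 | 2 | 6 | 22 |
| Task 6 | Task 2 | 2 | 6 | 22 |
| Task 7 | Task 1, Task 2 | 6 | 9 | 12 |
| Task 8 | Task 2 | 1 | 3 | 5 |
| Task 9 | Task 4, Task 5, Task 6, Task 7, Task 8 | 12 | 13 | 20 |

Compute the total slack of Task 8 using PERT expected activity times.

te_Task 1 = (4 + 4·5 + 12)/6 = 36/6 = 6
te_Task 2 = (2 + 4·5 + 20)/6 = 42/6 = 7
te_Task 3 = (11 + 4·12 + 13)/6 = 72/6 = 12
te_Task 4 = (7 + 4·9 + 17)/6 = 60/6 = 10
te_Task 5 = (2 + 4·6 + 22)/6 = 48/6 = 8
te_Task 6 = (2 + 4·6 + 22)/6 = 48/6 = 8
te_Task 7 = (6 + 4·9 + 12)/6 = 54/6 = 9
te_Task 8 = (1 + 4·3 + 5)/6 = 18/6 = 3
te_Task 9 = (12 + 4·13 + 20)/6 = 84/6 = 14

Forward pass:
ES_Task 1 = 0; EF_Task 1 = 6
ES_Task 2 = 0; EF_Task 2 = 7
ES_Task 3 = max(EF_Task 1=6, EF_Task 2=7) = 7; EF_Task 3 = 7+12 = 19
ES_Task 4 = 6; EF_Task 4 = 6+10 = 16
ES_Task 5 = max(EF_Task 1=6, EF_Task 3=19) = 19; EF_Task 5 = 19+8 = 27
ES_Task 6 = 7; EF_Task 6 = 7+8 = 15
ES_Task 7 = max(EF_Task 1=6, EF_Task 2=7) = 7; EF_Task 7 = 7+9 = 16
ES_Task 8 = 7; EF_Task 8 = 7+3 = 10
ES_Task 9 = max(EF_Task 4=16, EF_Task 5=27, EF_Task 6=15, EF_Task 7=16, EF_Task 8=10) = 27; EF_Task 9 = 27+14 = 41
Expected project duration μ = 41 hours. Critical path: Task 2 → Task 3 → Task 5 → Task 9.

Backward pass:
LF_Task 9 = 41; LS_Task 9 = 41−14 = 27
LF_Task 8 = LS_Task 9 = 27; LS_Task 8 = 27−3 = 24
LF_Task 7 = LS_Task 9 = 27; LS_Task 7 = 27−9 = 18
LF_Task 6 = LS_Task 9 = 27; LS_Task 6 = 27−8 = 19
LF_Task 5 = LS_Task 9 = 27; LS_Task 5 = 27−8 = 19
LF_Task 4 = LS_Task 9 = 27; LS_Task 4 = 27−10 = 17
LF_Task 3 = LS_Task 5 = 19; LS_Task 3 = 19−12 = 7
LF_Task 2 = min(LS_Task 3=7, LS_Task 6=19, LS_Task 7=18, LS_Task 8=24) = 7; LS_Task 2 = 7−7 = 0
LF_Task 1 = min(LS_Task 3=7, LS_Task 4=17, LS_Task 5=19, LS_Task 7=18) = 7; LS_Task 1 = 7−6 = 1
Slack_Task 8 = LS_Task 8 − ES_Task 8 = 24 − 7 = 17

17 hours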